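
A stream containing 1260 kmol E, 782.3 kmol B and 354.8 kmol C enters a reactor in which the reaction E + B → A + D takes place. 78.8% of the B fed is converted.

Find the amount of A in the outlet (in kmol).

616 kmol

B reacted = 0.788 × 782.3 = 616.5 kmol; ν_B = −1, so ξ = 616.5/1 = 616.5 kmol.
Outlet amounts (n = n₀ + ν ξ):
  E: 1260 − 1(616.5) = 643.5
  B: 782.3 − 1(616.5) = 165.8
  A: 0 + 1(616.5) = 616.5
  D: 0 + 1(616.5) = 616.5
  C: 354.8 (inert)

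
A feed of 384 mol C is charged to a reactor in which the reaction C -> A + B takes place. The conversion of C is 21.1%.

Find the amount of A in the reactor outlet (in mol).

81 mol

C reacted = 0.211 × 384 = 81.02 mol; ν_C = −1, so ξ = 81.02/1 = 81.02 mol.
Outlet amounts (n = n₀ + ν ξ):
  C: 384 − 1(81.02) = 303
  A: 0 + 1(81.02) = 81.02
  B: 0 + 1(81.02) = 81.02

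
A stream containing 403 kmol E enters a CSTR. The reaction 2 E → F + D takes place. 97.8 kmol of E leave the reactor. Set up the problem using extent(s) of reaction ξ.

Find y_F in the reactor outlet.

For E: n = n₀ − 2ξ → 97.8 = 403 − 2ξ, giving ξ = 152.6 kmol.
Outlet amounts (n = n₀ + ν ξ):
  E: 403 − 2(152.6) = 97.8
  F: 0 + 1(152.6) = 152.6
  D: 0 + 1(152.6) = 152.6
Total out = 403 kmol; y_F = 152.6 / 403 = 0.3787.

0.379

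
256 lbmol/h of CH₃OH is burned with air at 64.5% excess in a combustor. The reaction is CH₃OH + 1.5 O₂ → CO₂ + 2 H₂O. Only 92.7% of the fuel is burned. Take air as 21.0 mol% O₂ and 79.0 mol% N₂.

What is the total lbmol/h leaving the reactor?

Stoichiometric O₂ = 1.5 × 256 = 384 lbmol/h; O₂ fed = 384 × 1.645 = 631.7 lbmol/h.
N₂ fed = 631.7 × 79/21 = 2376 lbmol/h.
Fuel reacted = 0.927 × 256 → ξ = 237.3 lbmol/h.
Outlet (n = n₀ + ν ξ):
  CH₃OH: 256 − 1(237.3) = 18.69
  O₂: 631.7 − 1.5(237.3) = 275.7
  N₂: 2376 (inert)
  CO₂: 0 + 1(237.3) = 237.3
  H₂O: 0 + 2(237.3) = 474.6
Total out = 18.69 + 275.7 + 2376 + 237.3 + 474.6 = 3383 lbmol/h.

3380 lbmol/h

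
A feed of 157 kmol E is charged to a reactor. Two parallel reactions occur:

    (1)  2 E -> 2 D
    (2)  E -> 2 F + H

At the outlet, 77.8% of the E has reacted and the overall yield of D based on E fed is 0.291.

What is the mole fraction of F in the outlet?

Yield of D: 2ξ₁ / 157 = 0.291 → ξ₁ = 22.84 kmol.
Conversion of E: 2ξ₁ + 1ξ₂ = 0.778 × 157 = 122.1 → ξ₂ = 76.46 kmol.
Outlet amounts (n = n₀ + Σ ν·ξ):
  E: 157 − 2(22.84) − 1(76.46) = 34.85
  D: 0 + 2(22.84) = 45.69
  F: 0 + 2(76.46) = 152.9
  H: 0 + 1(76.46) = 76.46
Total out = 309.9 kmol; y_F = 152.9 / 309.9 = 0.4934.

0.493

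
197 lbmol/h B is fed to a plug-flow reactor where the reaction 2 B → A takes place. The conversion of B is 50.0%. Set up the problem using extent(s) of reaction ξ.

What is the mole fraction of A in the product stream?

B reacted = 0.5 × 197 = 98.5 lbmol/h; ν_B = −2, so ξ = 98.5/2 = 49.25 lbmol/h.
Outlet amounts (n = n₀ + ν ξ):
  B: 197 − 2(49.25) = 98.5
  A: 0 + 1(49.25) = 49.25
Total out = 147.8 lbmol/h; y_A = 49.25 / 147.8 = 0.3333.

0.333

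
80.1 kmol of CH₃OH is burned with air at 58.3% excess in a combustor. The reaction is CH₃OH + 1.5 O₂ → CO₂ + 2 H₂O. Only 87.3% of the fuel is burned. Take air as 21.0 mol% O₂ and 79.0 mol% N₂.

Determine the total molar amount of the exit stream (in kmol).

Stoichiometric O₂ = 1.5 × 80.1 = 120.1 kmol; O₂ fed = 120.1 × 1.583 = 190.2 kmol.
N₂ fed = 190.2 × 79/21 = 715.5 kmol.
Fuel reacted = 0.873 × 80.1 → ξ = 69.93 kmol.
Outlet (n = n₀ + ν ξ):
  CH₃OH: 80.1 − 1(69.93) = 10.17
  O₂: 190.2 − 1.5(69.93) = 85.31
  N₂: 715.5 (inert)
  CO₂: 0 + 1(69.93) = 69.93
  H₂O: 0 + 2(69.93) = 139.9
Total out = 10.17 + 85.31 + 715.5 + 69.93 + 139.9 = 1021 kmol.

1020 kmol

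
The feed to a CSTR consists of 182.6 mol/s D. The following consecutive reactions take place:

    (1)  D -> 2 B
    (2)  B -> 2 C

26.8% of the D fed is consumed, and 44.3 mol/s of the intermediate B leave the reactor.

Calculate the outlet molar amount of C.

107 mol/s

Conversion of D: D consumed = 1ξ₁ = 0.268 × 182.6 → ξ₁ = 48.94 mol/s.
B balance: n_B = 0 + 2ξ₁ − 1ξ₂ = 44.3 → ξ₂ = (2·48.94 − 44.3)/1 = 53.57 mol/s.
Outlet amounts (n = n₀ + Σ ν·ξ):
  D: 182.6 − 1(48.94) = 133.7
  B: 0 + 2(48.94) − 1(53.57) = 44.3
  C: 0 + 2(53.57) = 107.1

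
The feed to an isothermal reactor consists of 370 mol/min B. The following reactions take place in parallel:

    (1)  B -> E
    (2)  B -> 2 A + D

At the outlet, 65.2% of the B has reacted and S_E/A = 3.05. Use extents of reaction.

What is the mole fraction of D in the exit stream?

0.0776

Conversion of B: B consumed = 0.652 × 370 = 241.2 mol/min = 1ξ₁ + 1ξ₂.
Selectivity: 1ξ₁ / (2ξ₂) = 3.05 → ξ₁ = 6.1 ξ₂.
Substitute: (1·6.1 + 1) ξ₂ = 241.2 → ξ₂ = 33.98 mol/min, ξ₁ = 207.3 mol/min.
Outlet amounts (n = n₀ + Σ ν·ξ):
  B: 370 − 1(207.3) − 1(33.98) = 128.8
  E: 0 + 1(207.3) = 207.3
  A: 0 + 2(33.98) = 67.95
  D: 0 + 1(33.98) = 33.98
Total out = 438 mol/min; y_D = 33.98 / 438 = 0.07758.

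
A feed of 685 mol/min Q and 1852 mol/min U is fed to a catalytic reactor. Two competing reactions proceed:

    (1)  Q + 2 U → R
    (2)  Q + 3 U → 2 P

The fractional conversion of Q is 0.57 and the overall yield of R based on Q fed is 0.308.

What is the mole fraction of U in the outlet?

Yield of R: 1ξ₁ / 685 = 0.308 → ξ₁ = 211 mol/min.
Conversion of Q: 1ξ₁ + 1ξ₂ = 0.57 × 685 = 390.4 → ξ₂ = 179.5 mol/min.
Outlet amounts (n = n₀ + Σ ν·ξ):
  Q: 685 − 1(211) − 1(179.5) = 294.6
  U: 1852 − 2(211) − 3(179.5) = 891.6
  R: 0 + 1(211) = 211
  P: 0 + 2(179.5) = 358.9
Total out = 1756 mol/min; y_U = 891.6 / 1756 = 0.5077.

0.508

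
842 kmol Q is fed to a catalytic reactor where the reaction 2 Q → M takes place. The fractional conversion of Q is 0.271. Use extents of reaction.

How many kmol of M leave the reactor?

Q reacted = 0.271 × 842 = 228.2 kmol; ν_Q = −2, so ξ = 228.2/2 = 114.1 kmol.
Outlet amounts (n = n₀ + ν ξ):
  Q: 842 − 2(114.1) = 613.8
  M: 0 + 1(114.1) = 114.1

114 kmol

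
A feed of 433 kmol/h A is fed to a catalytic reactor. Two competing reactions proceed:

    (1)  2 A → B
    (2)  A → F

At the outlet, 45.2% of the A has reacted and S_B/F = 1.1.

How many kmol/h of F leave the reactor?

Conversion of A: A consumed = 0.452 × 433 = 195.7 kmol/h = 2ξ₁ + 1ξ₂.
Selectivity: 1ξ₁ / (1ξ₂) = 1.1 → ξ₁ = 1.1 ξ₂.
Substitute: (2·1.1 + 1) ξ₂ = 195.7 → ξ₂ = 61.16 kmol/h, ξ₁ = 67.28 kmol/h.
Outlet amounts (n = n₀ + Σ ν·ξ):
  A: 433 − 2(67.28) − 1(61.16) = 237.3
  B: 0 + 1(67.28) = 67.28
  F: 0 + 1(61.16) = 61.16

61.2 kmol/h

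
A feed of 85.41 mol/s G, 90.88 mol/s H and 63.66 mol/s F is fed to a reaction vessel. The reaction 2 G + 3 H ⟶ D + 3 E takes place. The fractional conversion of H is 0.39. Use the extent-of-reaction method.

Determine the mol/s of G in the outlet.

H reacted = 0.39 × 90.88 = 35.44 mol/s; ν_H = −3, so ξ = 35.44/3 = 11.81 mol/s.
Outlet amounts (n = n₀ + ν ξ):
  G: 85.41 − 2(11.81) = 61.78
  H: 90.88 − 3(11.81) = 55.44
  D: 0 + 1(11.81) = 11.81
  E: 0 + 3(11.81) = 35.44
  F: 63.66 (inert)

61.8 mol/s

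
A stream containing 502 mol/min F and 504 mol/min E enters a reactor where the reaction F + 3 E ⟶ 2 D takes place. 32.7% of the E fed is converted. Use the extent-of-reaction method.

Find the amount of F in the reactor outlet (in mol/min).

447 mol/min

E reacted = 0.327 × 504 = 164.8 mol/min; ν_E = −3, so ξ = 164.8/3 = 54.94 mol/min.
Outlet amounts (n = n₀ + ν ξ):
  F: 502 − 1(54.94) = 447.1
  E: 504 − 3(54.94) = 339.2
  D: 0 + 2(54.94) = 109.9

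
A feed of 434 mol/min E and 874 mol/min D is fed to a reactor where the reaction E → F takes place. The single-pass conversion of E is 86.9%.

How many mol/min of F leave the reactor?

E reacted = 0.869 × 434 = 377.1 mol/min; ν_E = −1, so ξ = 377.1/1 = 377.1 mol/min.
Outlet amounts (n = n₀ + ν ξ):
  E: 434 − 1(377.1) = 56.85
  F: 0 + 1(377.1) = 377.1
  D: 874 (inert)

377 mol/min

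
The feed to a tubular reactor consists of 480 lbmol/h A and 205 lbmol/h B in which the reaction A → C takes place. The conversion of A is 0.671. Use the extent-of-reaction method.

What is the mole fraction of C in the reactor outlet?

A reacted = 0.671 × 480 = 322.1 lbmol/h; ν_A = −1, so ξ = 322.1/1 = 322.1 lbmol/h.
Outlet amounts (n = n₀ + ν ξ):
  A: 480 − 1(322.1) = 157.9
  C: 0 + 1(322.1) = 322.1
  B: 205 (inert)
Total out = 685 lbmol/h; y_C = 322.1 / 685 = 0.4702.

0.47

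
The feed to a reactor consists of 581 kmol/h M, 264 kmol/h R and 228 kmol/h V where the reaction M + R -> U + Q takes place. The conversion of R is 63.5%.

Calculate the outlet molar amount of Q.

168 kmol/h

R reacted = 0.635 × 264 = 167.6 kmol/h; ν_R = −1, so ξ = 167.6/1 = 167.6 kmol/h.
Outlet amounts (n = n₀ + ν ξ):
  M: 581 − 1(167.6) = 413.4
  R: 264 − 1(167.6) = 96.36
  U: 0 + 1(167.6) = 167.6
  Q: 0 + 1(167.6) = 167.6
  V: 228 (inert)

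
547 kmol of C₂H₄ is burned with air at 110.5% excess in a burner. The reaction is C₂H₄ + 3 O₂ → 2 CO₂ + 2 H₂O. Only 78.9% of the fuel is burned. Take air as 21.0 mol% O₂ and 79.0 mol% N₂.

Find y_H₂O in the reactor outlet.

0.0508

Stoichiometric O₂ = 3 × 547 = 1641 kmol; O₂ fed = 1641 × 2.105 = 3454 kmol.
N₂ fed = 3454 × 79/21 = 12990 kmol.
Fuel reacted = 0.789 × 547 → ξ = 431.6 kmol.
Outlet (n = n₀ + ν ξ):
  C₂H₄: 547 − 1(431.6) = 115.4
  O₂: 3454 − 3(431.6) = 2160
  N₂: 12990 (inert)
  CO₂: 0 + 2(431.6) = 863.2
  H₂O: 0 + 2(431.6) = 863.2
Total out = 17000 kmol; y_H₂O = 863.2 / 17000 = 0.05079.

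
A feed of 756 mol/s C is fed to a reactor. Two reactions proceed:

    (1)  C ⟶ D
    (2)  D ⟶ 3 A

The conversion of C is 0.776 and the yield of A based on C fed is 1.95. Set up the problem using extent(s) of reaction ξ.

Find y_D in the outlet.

0.0548

Conversion of C: C consumed = 1ξ₁ = 0.776 × 756 → ξ₁ = 586.7 mol/s.
Yield of A: 3ξ₂ / 756 = 1.95 → ξ₂ = 491.4 mol/s.
Outlet amounts (n = n₀ + Σ ν·ξ):
  C: 756 − 1(586.7) = 169.3
  D: 0 + 1(586.7) − 1(491.4) = 95.26
  A: 0 + 3(491.4) = 1474
Total out = 1739 mol/s; y_D = 95.26 / 1739 = 0.05478.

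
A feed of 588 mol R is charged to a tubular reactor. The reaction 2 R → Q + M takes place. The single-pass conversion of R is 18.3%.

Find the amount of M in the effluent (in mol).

R reacted = 0.183 × 588 = 107.6 mol; ν_R = −2, so ξ = 107.6/2 = 53.8 mol.
Outlet amounts (n = n₀ + ν ξ):
  R: 588 − 2(53.8) = 480.4
  Q: 0 + 1(53.8) = 53.8
  M: 0 + 1(53.8) = 53.8

53.8 mol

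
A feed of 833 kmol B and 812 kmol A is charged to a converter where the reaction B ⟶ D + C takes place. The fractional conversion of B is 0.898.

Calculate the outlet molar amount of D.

748 kmol

B reacted = 0.898 × 833 = 748 kmol; ν_B = −1, so ξ = 748/1 = 748 kmol.
Outlet amounts (n = n₀ + ν ξ):
  B: 833 − 1(748) = 84.97
  D: 0 + 1(748) = 748
  C: 0 + 1(748) = 748
  A: 812 (inert)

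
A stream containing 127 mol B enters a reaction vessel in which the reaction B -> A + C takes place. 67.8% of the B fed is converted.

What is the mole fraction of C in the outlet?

B reacted = 0.678 × 127 = 86.11 mol; ν_B = −1, so ξ = 86.11/1 = 86.11 mol.
Outlet amounts (n = n₀ + ν ξ):
  B: 127 − 1(86.11) = 40.89
  A: 0 + 1(86.11) = 86.11
  C: 0 + 1(86.11) = 86.11
Total out = 213.1 mol; y_C = 86.11 / 213.1 = 0.4041.

0.404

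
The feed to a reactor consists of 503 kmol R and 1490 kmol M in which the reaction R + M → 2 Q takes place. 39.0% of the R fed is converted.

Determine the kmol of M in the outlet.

R reacted = 0.39 × 503 = 196.2 kmol; ν_R = −1, so ξ = 196.2/1 = 196.2 kmol.
Outlet amounts (n = n₀ + ν ξ):
  R: 503 − 1(196.2) = 306.8
  M: 1490 − 1(196.2) = 1294
  Q: 0 + 2(196.2) = 392.3

1290 kmol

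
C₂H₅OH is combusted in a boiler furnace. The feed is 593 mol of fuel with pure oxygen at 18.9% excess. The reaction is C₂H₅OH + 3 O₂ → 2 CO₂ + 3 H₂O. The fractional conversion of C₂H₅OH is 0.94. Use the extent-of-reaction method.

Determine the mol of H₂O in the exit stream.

1670 mol

Stoichiometric O₂ = 3 × 593 = 1779 mol; O₂ fed = 1779 × 1.189 = 2115 mol.
Fuel reacted = 0.94 × 593 → ξ = 557.4 mol.
Outlet (n = n₀ + ν ξ):
  C₂H₅OH: 593 − 1(557.4) = 35.58
  O₂: 2115 − 3(557.4) = 443
  CO₂: 0 + 2(557.4) = 1115
  H₂O: 0 + 3(557.4) = 1672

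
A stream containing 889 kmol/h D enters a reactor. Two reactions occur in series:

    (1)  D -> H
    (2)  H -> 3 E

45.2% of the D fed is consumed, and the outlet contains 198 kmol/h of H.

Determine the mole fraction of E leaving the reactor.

Conversion of D: D consumed = 1ξ₁ = 0.452 × 889 → ξ₁ = 401.8 kmol/h.
H balance: n_H = 0 + 1ξ₁ − 1ξ₂ = 198 → ξ₂ = (1·401.8 − 198)/1 = 203.8 kmol/h.
Outlet amounts (n = n₀ + Σ ν·ξ):
  D: 889 − 1(401.8) = 487.2
  H: 0 + 1(401.8) − 1(203.8) = 198
  E: 0 + 3(203.8) = 611.5
Total out = 1297 kmol/h; y_E = 611.5 / 1297 = 0.4716.

0.472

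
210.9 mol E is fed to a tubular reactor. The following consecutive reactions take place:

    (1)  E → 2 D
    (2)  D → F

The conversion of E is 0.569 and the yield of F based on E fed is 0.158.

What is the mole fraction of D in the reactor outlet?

Conversion of E: E consumed = 1ξ₁ = 0.569 × 210.9 → ξ₁ = 120 mol.
Yield of F: 1ξ₂ / 210.9 = 0.158 → ξ₂ = 33.32 mol.
Outlet amounts (n = n₀ + Σ ν·ξ):
  E: 210.9 − 1(120) = 90.9
  D: 0 + 2(120) − 1(33.32) = 206.7
  F: 0 + 1(33.32) = 33.32
Total out = 330.9 mol; y_D = 206.7 / 330.9 = 0.6246.

0.625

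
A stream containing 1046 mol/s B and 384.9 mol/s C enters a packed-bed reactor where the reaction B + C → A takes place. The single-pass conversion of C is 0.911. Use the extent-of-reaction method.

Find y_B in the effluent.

0.644

C reacted = 0.911 × 384.9 = 350.6 mol/s; ν_C = −1, so ξ = 350.6/1 = 350.6 mol/s.
Outlet amounts (n = n₀ + ν ξ):
  B: 1046 − 1(350.6) = 695.4
  C: 384.9 − 1(350.6) = 34.26
  A: 0 + 1(350.6) = 350.6
Total out = 1080 mol/s; y_B = 695.4 / 1080 = 0.6437.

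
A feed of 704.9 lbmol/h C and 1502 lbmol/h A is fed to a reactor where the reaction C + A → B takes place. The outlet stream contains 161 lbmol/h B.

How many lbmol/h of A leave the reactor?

1340 lbmol/h

For B: n = n₀ + 1ξ → 161 = 0 + 1ξ, giving ξ = 161 lbmol/h.
Outlet amounts (n = n₀ + ν ξ):
  C: 704.9 − 1(161) = 543.9
  A: 1502 − 1(161) = 1341
  B: 0 + 1(161) = 161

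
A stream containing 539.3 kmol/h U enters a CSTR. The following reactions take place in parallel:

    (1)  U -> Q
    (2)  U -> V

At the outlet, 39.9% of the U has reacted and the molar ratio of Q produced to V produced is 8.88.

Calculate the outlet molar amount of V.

Conversion of U: U consumed = 0.399 × 539.3 = 215.2 kmol/h = 1ξ₁ + 1ξ₂.
Selectivity: 1ξ₁ / (1ξ₂) = 8.88 → ξ₁ = 8.88 ξ₂.
Substitute: (1·8.88 + 1) ξ₂ = 215.2 → ξ₂ = 21.78 kmol/h, ξ₁ = 193.4 kmol/h.
Outlet amounts (n = n₀ + Σ ν·ξ):
  U: 539.3 − 1(193.4) − 1(21.78) = 324.1
  Q: 0 + 1(193.4) = 193.4
  V: 0 + 1(21.78) = 21.78

21.8 kmol/h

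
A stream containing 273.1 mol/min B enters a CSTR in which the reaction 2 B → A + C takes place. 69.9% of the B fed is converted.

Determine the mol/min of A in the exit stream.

95.4 mol/min

B reacted = 0.699 × 273.1 = 190.9 mol/min; ν_B = −2, so ξ = 190.9/2 = 95.45 mol/min.
Outlet amounts (n = n₀ + ν ξ):
  B: 273.1 − 2(95.45) = 82.2
  A: 0 + 1(95.45) = 95.45
  C: 0 + 1(95.45) = 95.45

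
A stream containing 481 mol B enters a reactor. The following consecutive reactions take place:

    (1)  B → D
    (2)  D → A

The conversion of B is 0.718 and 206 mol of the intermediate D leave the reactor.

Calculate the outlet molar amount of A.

139 mol

Conversion of B: B consumed = 1ξ₁ = 0.718 × 481 → ξ₁ = 345.4 mol.
D balance: n_D = 0 + 1ξ₁ − 1ξ₂ = 206 → ξ₂ = (1·345.4 − 206)/1 = 139.4 mol.
Outlet amounts (n = n₀ + Σ ν·ξ):
  B: 481 − 1(345.4) = 135.6
  D: 0 + 1(345.4) − 1(139.4) = 206
  A: 0 + 1(139.4) = 139.4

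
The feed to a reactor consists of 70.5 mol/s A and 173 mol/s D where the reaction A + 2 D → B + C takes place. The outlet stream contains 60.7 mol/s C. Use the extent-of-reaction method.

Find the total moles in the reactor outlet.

For C: n = n₀ + 1ξ → 60.7 = 0 + 1ξ, giving ξ = 60.7 mol/s.
Outlet amounts (n = n₀ + ν ξ):
  A: 70.5 − 1(60.7) = 9.8
  D: 173 − 2(60.7) = 51.6
  B: 0 + 1(60.7) = 60.7
  C: 0 + 1(60.7) = 60.7
Total out = 9.8 + 51.6 + 60.7 + 60.7 = 182.8 mol/s.

183 mol/s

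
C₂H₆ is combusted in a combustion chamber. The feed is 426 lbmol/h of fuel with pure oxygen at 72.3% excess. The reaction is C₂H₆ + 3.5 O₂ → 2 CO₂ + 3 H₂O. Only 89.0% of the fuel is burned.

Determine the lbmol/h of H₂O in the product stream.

1140 lbmol/h

Stoichiometric O₂ = 3.5 × 426 = 1491 lbmol/h; O₂ fed = 1491 × 1.723 = 2569 lbmol/h.
Fuel reacted = 0.89 × 426 → ξ = 379.1 lbmol/h.
Outlet (n = n₀ + ν ξ):
  C₂H₆: 426 − 1(379.1) = 46.86
  O₂: 2569 − 3.5(379.1) = 1242
  CO₂: 0 + 2(379.1) = 758.3
  H₂O: 0 + 3(379.1) = 1137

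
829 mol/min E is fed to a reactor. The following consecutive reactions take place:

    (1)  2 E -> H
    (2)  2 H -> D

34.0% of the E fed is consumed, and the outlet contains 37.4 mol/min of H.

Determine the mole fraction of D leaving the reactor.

0.0814

Conversion of E: E consumed = 2ξ₁ = 0.34 × 829 → ξ₁ = 140.9 mol/min.
H balance: n_H = 0 + 1ξ₁ − 2ξ₂ = 37.4 → ξ₂ = (1·140.9 − 37.4)/2 = 51.77 mol/min.
Outlet amounts (n = n₀ + Σ ν·ξ):
  E: 829 − 2(140.9) = 547.1
  H: 0 + 1(140.9) − 2(51.77) = 37.4
  D: 0 + 1(51.77) = 51.77
Total out = 636.3 mol/min; y_D = 51.77 / 636.3 = 0.08135.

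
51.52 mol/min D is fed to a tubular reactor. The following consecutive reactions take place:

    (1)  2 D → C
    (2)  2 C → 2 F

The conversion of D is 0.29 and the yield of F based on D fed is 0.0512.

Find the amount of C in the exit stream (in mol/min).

4.83 mol/min

Conversion of D: D consumed = 2ξ₁ = 0.29 × 51.52 → ξ₁ = 7.47 mol/min.
Yield of F: 2ξ₂ / 51.52 = 0.0512 → ξ₂ = 1.319 mol/min.
Outlet amounts (n = n₀ + Σ ν·ξ):
  D: 51.52 − 2(7.47) = 36.58
  C: 0 + 1(7.47) − 2(1.319) = 4.833
  F: 0 + 2(1.319) = 2.638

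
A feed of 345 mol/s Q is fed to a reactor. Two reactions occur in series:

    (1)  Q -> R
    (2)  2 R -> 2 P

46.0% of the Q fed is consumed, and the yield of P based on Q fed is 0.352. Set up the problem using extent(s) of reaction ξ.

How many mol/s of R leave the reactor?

Conversion of Q: Q consumed = 1ξ₁ = 0.46 × 345 → ξ₁ = 158.7 mol/s.
Yield of P: 2ξ₂ / 345 = 0.352 → ξ₂ = 60.72 mol/s.
Outlet amounts (n = n₀ + Σ ν·ξ):
  Q: 345 − 1(158.7) = 186.3
  R: 0 + 1(158.7) − 2(60.72) = 37.26
  P: 0 + 2(60.72) = 121.4

37.3 mol/s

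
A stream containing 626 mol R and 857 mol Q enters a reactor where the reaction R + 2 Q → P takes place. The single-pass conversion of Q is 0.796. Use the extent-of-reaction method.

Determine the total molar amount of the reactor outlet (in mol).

801 mol

Q reacted = 0.796 × 857 = 682.2 mol; ν_Q = −2, so ξ = 682.2/2 = 341.1 mol.
Outlet amounts (n = n₀ + ν ξ):
  R: 626 − 1(341.1) = 284.9
  Q: 857 − 2(341.1) = 174.8
  P: 0 + 1(341.1) = 341.1
Total out = 284.9 + 174.8 + 341.1 = 800.8 mol.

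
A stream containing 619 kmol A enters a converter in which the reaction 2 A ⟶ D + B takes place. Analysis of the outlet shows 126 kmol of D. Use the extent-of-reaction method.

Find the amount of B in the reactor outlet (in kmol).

For D: n = n₀ + 1ξ → 126 = 0 + 1ξ, giving ξ = 126 kmol.
Outlet amounts (n = n₀ + ν ξ):
  A: 619 − 2(126) = 367
  D: 0 + 1(126) = 126
  B: 0 + 1(126) = 126

126 kmol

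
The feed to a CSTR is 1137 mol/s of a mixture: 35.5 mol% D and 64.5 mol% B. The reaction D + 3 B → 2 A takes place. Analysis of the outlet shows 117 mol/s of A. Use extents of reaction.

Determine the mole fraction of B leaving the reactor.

For A: n = n₀ + 2ξ → 117 = 0 + 2ξ, giving ξ = 58.5 mol/s.
Outlet amounts (n = n₀ + ν ξ):
  D: 403.6 − 1(58.5) = 345.1
  B: 733.4 − 3(58.5) = 557.9
  A: 0 + 2(58.5) = 117
Total out = 1020 mol/s; y_B = 557.9 / 1020 = 0.5469.

0.547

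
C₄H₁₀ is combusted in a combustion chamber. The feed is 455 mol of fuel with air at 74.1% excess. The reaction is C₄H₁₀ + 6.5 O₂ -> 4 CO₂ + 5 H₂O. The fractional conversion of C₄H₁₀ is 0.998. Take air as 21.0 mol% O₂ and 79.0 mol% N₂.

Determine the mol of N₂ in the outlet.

Stoichiometric O₂ = 6.5 × 455 = 2958 mol; O₂ fed = 2958 × 1.741 = 5149 mol.
N₂ fed = 5149 × 79/21 = 19370 mol.
Fuel reacted = 0.998 × 455 → ξ = 454.1 mol.
Outlet (n = n₀ + ν ξ):
  C₄H₁₀: 455 − 1(454.1) = 0.91
  O₂: 5149 − 6.5(454.1) = 2197
  N₂: 19370 (inert)
  CO₂: 0 + 4(454.1) = 1816
  H₂O: 0 + 5(454.1) = 2270

19400 mol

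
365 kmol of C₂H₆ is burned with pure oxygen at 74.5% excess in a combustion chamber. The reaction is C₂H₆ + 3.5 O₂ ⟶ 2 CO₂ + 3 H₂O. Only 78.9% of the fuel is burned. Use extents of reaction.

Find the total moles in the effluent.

Stoichiometric O₂ = 3.5 × 365 = 1278 kmol; O₂ fed = 1278 × 1.745 = 2229 kmol.
Fuel reacted = 0.789 × 365 → ξ = 288 kmol.
Outlet (n = n₀ + ν ξ):
  C₂H₆: 365 − 1(288) = 77.01
  O₂: 2229 − 3.5(288) = 1221
  CO₂: 0 + 2(288) = 576
  H₂O: 0 + 3(288) = 864
Total out = 77.01 + 1221 + 576 + 864 = 2738 kmol.

2740 kmol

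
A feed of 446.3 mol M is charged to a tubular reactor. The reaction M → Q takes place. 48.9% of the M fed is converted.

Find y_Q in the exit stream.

0.489

M reacted = 0.489 × 446.3 = 218.2 mol; ν_M = −1, so ξ = 218.2/1 = 218.2 mol.
Outlet amounts (n = n₀ + ν ξ):
  M: 446.3 − 1(218.2) = 228.1
  Q: 0 + 1(218.2) = 218.2
Total out = 446.3 mol; y_Q = 218.2 / 446.3 = 0.489.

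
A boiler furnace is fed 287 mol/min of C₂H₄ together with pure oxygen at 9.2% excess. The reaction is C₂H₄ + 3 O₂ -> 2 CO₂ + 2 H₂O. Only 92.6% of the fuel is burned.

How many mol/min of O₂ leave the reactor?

143 mol/min

Stoichiometric O₂ = 3 × 287 = 861 mol/min; O₂ fed = 861 × 1.092 = 940.2 mol/min.
Fuel reacted = 0.926 × 287 → ξ = 265.8 mol/min.
Outlet (n = n₀ + ν ξ):
  C₂H₄: 287 − 1(265.8) = 21.24
  O₂: 940.2 − 3(265.8) = 142.9
  CO₂: 0 + 2(265.8) = 531.5
  H₂O: 0 + 2(265.8) = 531.5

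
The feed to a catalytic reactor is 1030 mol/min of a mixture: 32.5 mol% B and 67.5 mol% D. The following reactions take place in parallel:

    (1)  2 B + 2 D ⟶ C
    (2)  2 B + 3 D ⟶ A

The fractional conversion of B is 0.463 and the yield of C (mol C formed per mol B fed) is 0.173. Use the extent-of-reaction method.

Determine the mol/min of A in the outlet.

Yield of C: 1ξ₁ / 334.8 = 0.173 → ξ₁ = 57.91 mol/min.
Conversion of B: 2ξ₁ + 2ξ₂ = 0.463 × 334.8 = 155 → ξ₂ = 19.58 mol/min.
Outlet amounts (n = n₀ + Σ ν·ξ):
  B: 334.8 − 2(57.91) − 2(19.58) = 179.8
  D: 695.2 − 2(57.91) − 3(19.58) = 520.7
  C: 0 + 1(57.91) = 57.91
  A: 0 + 1(19.58) = 19.58

19.6 mol/min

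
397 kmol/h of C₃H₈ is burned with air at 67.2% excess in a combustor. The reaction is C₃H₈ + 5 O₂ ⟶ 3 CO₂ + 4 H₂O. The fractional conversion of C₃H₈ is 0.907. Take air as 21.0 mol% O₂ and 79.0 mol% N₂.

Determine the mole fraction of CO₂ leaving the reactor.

0.0652

Stoichiometric O₂ = 5 × 397 = 1985 kmol/h; O₂ fed = 1985 × 1.672 = 3319 kmol/h.
N₂ fed = 3319 × 79/21 = 12490 kmol/h.
Fuel reacted = 0.907 × 397 → ξ = 360.1 kmol/h.
Outlet (n = n₀ + ν ξ):
  C₃H₈: 397 − 1(360.1) = 36.92
  O₂: 3319 − 5(360.1) = 1519
  N₂: 12490 (inert)
  CO₂: 0 + 3(360.1) = 1080
  H₂O: 0 + 4(360.1) = 1440
Total out = 16560 kmol/h; y_CO₂ = 1080 / 16560 = 0.06523.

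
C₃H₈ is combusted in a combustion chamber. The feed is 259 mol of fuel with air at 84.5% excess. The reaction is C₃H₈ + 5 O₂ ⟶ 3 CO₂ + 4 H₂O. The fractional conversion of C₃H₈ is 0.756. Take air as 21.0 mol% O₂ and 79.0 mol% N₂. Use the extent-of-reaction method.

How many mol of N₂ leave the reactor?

8990 mol

Stoichiometric O₂ = 5 × 259 = 1295 mol; O₂ fed = 1295 × 1.845 = 2389 mol.
N₂ fed = 2389 × 79/21 = 8988 mol.
Fuel reacted = 0.756 × 259 → ξ = 195.8 mol.
Outlet (n = n₀ + ν ξ):
  C₃H₈: 259 − 1(195.8) = 63.2
  O₂: 2389 − 5(195.8) = 1410
  N₂: 8988 (inert)
  CO₂: 0 + 3(195.8) = 587.4
  H₂O: 0 + 4(195.8) = 783.2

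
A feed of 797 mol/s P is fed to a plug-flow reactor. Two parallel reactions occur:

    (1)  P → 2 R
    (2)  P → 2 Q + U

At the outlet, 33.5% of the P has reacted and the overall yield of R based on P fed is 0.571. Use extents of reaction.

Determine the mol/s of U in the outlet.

39.5 mol/s

Yield of R: 2ξ₁ / 797 = 0.571 → ξ₁ = 227.5 mol/s.
Conversion of P: 1ξ₁ + 1ξ₂ = 0.335 × 797 = 267 → ξ₂ = 39.45 mol/s.
Outlet amounts (n = n₀ + Σ ν·ξ):
  P: 797 − 1(227.5) − 1(39.45) = 530
  R: 0 + 2(227.5) = 455.1
  Q: 0 + 2(39.45) = 78.9
  U: 0 + 1(39.45) = 39.45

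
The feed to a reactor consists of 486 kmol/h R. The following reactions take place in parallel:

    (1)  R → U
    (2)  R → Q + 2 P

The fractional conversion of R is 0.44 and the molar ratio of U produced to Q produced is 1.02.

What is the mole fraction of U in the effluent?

Conversion of R: R consumed = 0.44 × 486 = 213.8 kmol/h = 1ξ₁ + 1ξ₂.
Selectivity: 1ξ₁ / (1ξ₂) = 1.02 → ξ₁ = 1.02 ξ₂.
Substitute: (1·1.02 + 1) ξ₂ = 213.8 → ξ₂ = 105.9 kmol/h, ξ₁ = 108 kmol/h.
Outlet amounts (n = n₀ + Σ ν·ξ):
  R: 486 − 1(108) − 1(105.9) = 272.2
  U: 0 + 1(108) = 108
  Q: 0 + 1(105.9) = 105.9
  P: 0 + 2(105.9) = 211.7
Total out = 697.7 kmol/h; y_U = 108 / 697.7 = 0.1548.

0.155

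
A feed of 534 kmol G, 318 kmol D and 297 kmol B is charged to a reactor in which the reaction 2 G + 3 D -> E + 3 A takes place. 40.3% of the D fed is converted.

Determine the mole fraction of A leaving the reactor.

0.116

D reacted = 0.403 × 318 = 128.2 kmol; ν_D = −3, so ξ = 128.2/3 = 42.72 kmol.
Outlet amounts (n = n₀ + ν ξ):
  G: 534 − 2(42.72) = 448.6
  D: 318 − 3(42.72) = 189.8
  E: 0 + 1(42.72) = 42.72
  A: 0 + 3(42.72) = 128.2
  B: 297 (inert)
Total out = 1106 kmol; y_A = 128.2 / 1106 = 0.1158.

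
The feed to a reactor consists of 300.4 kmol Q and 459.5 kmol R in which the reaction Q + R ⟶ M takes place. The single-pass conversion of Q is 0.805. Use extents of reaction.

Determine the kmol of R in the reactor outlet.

218 kmol

Q reacted = 0.805 × 300.4 = 241.8 kmol; ν_Q = −1, so ξ = 241.8/1 = 241.8 kmol.
Outlet amounts (n = n₀ + ν ξ):
  Q: 300.4 − 1(241.8) = 58.58
  R: 459.5 − 1(241.8) = 217.7
  M: 0 + 1(241.8) = 241.8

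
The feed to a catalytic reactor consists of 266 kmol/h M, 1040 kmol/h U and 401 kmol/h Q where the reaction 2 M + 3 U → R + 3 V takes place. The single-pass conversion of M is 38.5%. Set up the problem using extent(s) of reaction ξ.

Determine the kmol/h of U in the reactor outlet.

M reacted = 0.385 × 266 = 102.4 kmol/h; ν_M = −2, so ξ = 102.4/2 = 51.2 kmol/h.
Outlet amounts (n = n₀ + ν ξ):
  M: 266 − 2(51.2) = 163.6
  U: 1040 − 3(51.2) = 886.4
  R: 0 + 1(51.2) = 51.2
  V: 0 + 3(51.2) = 153.6
  Q: 401 (inert)

886 kmol/h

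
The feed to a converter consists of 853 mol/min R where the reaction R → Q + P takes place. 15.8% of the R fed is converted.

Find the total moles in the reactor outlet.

R reacted = 0.158 × 853 = 134.8 mol/min; ν_R = −1, so ξ = 134.8/1 = 134.8 mol/min.
Outlet amounts (n = n₀ + ν ξ):
  R: 853 − 1(134.8) = 718.2
  Q: 0 + 1(134.8) = 134.8
  P: 0 + 1(134.8) = 134.8
Total out = 718.2 + 134.8 + 134.8 = 987.8 mol/min.

988 mol/min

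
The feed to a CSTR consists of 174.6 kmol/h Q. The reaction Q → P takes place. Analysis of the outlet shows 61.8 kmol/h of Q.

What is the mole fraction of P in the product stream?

For Q: n = n₀ − 1ξ → 61.8 = 174.6 − 1ξ, giving ξ = 112.8 kmol/h.
Outlet amounts (n = n₀ + ν ξ):
  Q: 174.6 − 1(112.8) = 61.8
  P: 0 + 1(112.8) = 112.8
Total out = 174.6 kmol/h; y_P = 112.8 / 174.6 = 0.646.

0.646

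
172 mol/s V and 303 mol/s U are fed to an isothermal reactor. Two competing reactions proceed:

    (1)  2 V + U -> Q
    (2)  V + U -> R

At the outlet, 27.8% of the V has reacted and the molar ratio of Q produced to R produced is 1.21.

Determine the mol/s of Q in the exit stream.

Conversion of V: V consumed = 0.278 × 172 = 47.82 mol/s = 2ξ₁ + 1ξ₂.
Selectivity: 1ξ₁ / (1ξ₂) = 1.21 → ξ₁ = 1.21 ξ₂.
Substitute: (2·1.21 + 1) ξ₂ = 47.82 → ξ₂ = 13.98 mol/s, ξ₁ = 16.92 mol/s.
Outlet amounts (n = n₀ + Σ ν·ξ):
  V: 172 − 2(16.92) − 1(13.98) = 124.2
  U: 303 − 1(16.92) − 1(13.98) = 272.1
  Q: 0 + 1(16.92) = 16.92
  R: 0 + 1(13.98) = 13.98

16.9 mol/s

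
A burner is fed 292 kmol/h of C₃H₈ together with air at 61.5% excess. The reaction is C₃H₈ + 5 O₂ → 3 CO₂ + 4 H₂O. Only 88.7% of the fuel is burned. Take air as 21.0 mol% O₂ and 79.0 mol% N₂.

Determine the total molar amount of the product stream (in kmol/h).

Stoichiometric O₂ = 5 × 292 = 1460 kmol/h; O₂ fed = 1460 × 1.615 = 2358 kmol/h.
N₂ fed = 2358 × 79/21 = 8870 kmol/h.
Fuel reacted = 0.887 × 292 → ξ = 259 kmol/h.
Outlet (n = n₀ + ν ξ):
  C₃H₈: 292 − 1(259) = 33
  O₂: 2358 − 5(259) = 1063
  N₂: 8870 (inert)
  CO₂: 0 + 3(259) = 777
  H₂O: 0 + 4(259) = 1036
Total out = 33 + 1063 + 8870 + 777 + 1036 = 11780 kmol/h.

11800 kmol/h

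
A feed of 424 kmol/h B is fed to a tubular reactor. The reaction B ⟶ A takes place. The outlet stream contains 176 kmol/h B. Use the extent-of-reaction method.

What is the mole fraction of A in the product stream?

0.585

For B: n = n₀ − 1ξ → 176 = 424 − 1ξ, giving ξ = 248 kmol/h.
Outlet amounts (n = n₀ + ν ξ):
  B: 424 − 1(248) = 176
  A: 0 + 1(248) = 248
Total out = 424 kmol/h; y_A = 248 / 424 = 0.5849.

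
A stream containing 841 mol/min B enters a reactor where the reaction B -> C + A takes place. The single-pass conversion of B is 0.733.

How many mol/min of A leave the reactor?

B reacted = 0.733 × 841 = 616.5 mol/min; ν_B = −1, so ξ = 616.5/1 = 616.5 mol/min.
Outlet amounts (n = n₀ + ν ξ):
  B: 841 − 1(616.5) = 224.5
  C: 0 + 1(616.5) = 616.5
  A: 0 + 1(616.5) = 616.5

616 mol/min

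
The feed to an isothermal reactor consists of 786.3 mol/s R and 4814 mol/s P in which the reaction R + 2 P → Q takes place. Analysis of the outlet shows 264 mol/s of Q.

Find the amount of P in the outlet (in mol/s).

4290 mol/s

For Q: n = n₀ + 1ξ → 264 = 0 + 1ξ, giving ξ = 264 mol/s.
Outlet amounts (n = n₀ + ν ξ):
  R: 786.3 − 1(264) = 522.3
  P: 4814 − 2(264) = 4286
  Q: 0 + 1(264) = 264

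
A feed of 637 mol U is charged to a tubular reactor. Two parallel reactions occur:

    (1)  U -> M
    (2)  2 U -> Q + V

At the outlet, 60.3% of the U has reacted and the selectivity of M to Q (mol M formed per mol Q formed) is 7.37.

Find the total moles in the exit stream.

Conversion of U: U consumed = 0.603 × 637 = 384.1 mol = 1ξ₁ + 2ξ₂.
Selectivity: 1ξ₁ / (1ξ₂) = 7.37 → ξ₁ = 7.37 ξ₂.
Substitute: (1·7.37 + 2) ξ₂ = 384.1 → ξ₂ = 40.99 mol, ξ₁ = 302.1 mol.
Outlet amounts (n = n₀ + Σ ν·ξ):
  U: 637 − 1(302.1) − 2(40.99) = 252.9
  M: 0 + 1(302.1) = 302.1
  Q: 0 + 1(40.99) = 40.99
  V: 0 + 1(40.99) = 40.99
Total out = 252.9 + 302.1 + 40.99 + 40.99 = 637 mol.

637 mol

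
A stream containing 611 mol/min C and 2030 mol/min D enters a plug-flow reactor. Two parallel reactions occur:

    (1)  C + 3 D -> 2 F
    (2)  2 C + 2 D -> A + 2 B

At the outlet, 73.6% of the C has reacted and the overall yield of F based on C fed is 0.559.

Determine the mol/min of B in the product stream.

Yield of F: 2ξ₁ / 611 = 0.559 → ξ₁ = 170.8 mol/min.
Conversion of C: 1ξ₁ + 2ξ₂ = 0.736 × 611 = 449.7 → ξ₂ = 139.5 mol/min.
Outlet amounts (n = n₀ + Σ ν·ξ):
  C: 611 − 1(170.8) − 2(139.5) = 161.3
  D: 2030 − 3(170.8) − 2(139.5) = 1239
  F: 0 + 2(170.8) = 341.5
  A: 0 + 1(139.5) = 139.5
  B: 0 + 2(139.5) = 278.9

279 mol/min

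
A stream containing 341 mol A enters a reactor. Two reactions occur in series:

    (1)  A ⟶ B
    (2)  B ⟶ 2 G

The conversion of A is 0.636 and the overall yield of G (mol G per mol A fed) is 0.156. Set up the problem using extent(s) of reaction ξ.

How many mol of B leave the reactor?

Conversion of A: A consumed = 1ξ₁ = 0.636 × 341 → ξ₁ = 216.9 mol.
Yield of G: 2ξ₂ / 341 = 0.156 → ξ₂ = 26.6 mol.
Outlet amounts (n = n₀ + Σ ν·ξ):
  A: 341 − 1(216.9) = 124.1
  B: 0 + 1(216.9) − 1(26.6) = 190.3
  G: 0 + 2(26.6) = 53.2

190 mol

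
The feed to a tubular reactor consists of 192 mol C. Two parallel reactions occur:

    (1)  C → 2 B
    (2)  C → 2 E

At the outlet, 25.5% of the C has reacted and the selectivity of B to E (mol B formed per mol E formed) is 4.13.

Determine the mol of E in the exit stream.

19.1 mol

Conversion of C: C consumed = 0.255 × 192 = 48.96 mol = 1ξ₁ + 1ξ₂.
Selectivity: 2ξ₁ / (2ξ₂) = 4.13 → ξ₁ = 4.13 ξ₂.
Substitute: (1·4.13 + 1) ξ₂ = 48.96 → ξ₂ = 9.544 mol, ξ₁ = 39.42 mol.
Outlet amounts (n = n₀ + Σ ν·ξ):
  C: 192 − 1(39.42) − 1(9.544) = 143
  B: 0 + 2(39.42) = 78.83
  E: 0 + 2(9.544) = 19.09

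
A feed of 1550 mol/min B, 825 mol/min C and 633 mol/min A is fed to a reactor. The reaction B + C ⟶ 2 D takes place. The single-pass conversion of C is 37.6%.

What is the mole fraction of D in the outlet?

0.206

C reacted = 0.376 × 825 = 310.2 mol/min; ν_C = −1, so ξ = 310.2/1 = 310.2 mol/min.
Outlet amounts (n = n₀ + ν ξ):
  B: 1550 − 1(310.2) = 1240
  C: 825 − 1(310.2) = 514.8
  D: 0 + 2(310.2) = 620.4
  A: 633 (inert)
Total out = 3008 mol/min; y_D = 620.4 / 3008 = 0.2062.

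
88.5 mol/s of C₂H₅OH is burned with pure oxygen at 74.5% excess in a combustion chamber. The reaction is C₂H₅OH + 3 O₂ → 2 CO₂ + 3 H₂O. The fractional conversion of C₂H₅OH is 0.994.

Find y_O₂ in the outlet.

Stoichiometric O₂ = 3 × 88.5 = 265.5 mol/s; O₂ fed = 265.5 × 1.745 = 463.3 mol/s.
Fuel reacted = 0.994 × 88.5 → ξ = 87.97 mol/s.
Outlet (n = n₀ + ν ξ):
  C₂H₅OH: 88.5 − 1(87.97) = 0.531
  O₂: 463.3 − 3(87.97) = 199.4
  CO₂: 0 + 2(87.97) = 175.9
  H₂O: 0 + 3(87.97) = 263.9
Total out = 639.8 mol/s; y_O₂ = 199.4 / 639.8 = 0.3117.

0.312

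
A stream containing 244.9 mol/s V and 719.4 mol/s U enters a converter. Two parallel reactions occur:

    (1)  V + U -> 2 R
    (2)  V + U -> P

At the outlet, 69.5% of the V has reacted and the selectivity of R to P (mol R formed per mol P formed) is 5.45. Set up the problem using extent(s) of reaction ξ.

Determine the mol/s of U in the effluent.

Conversion of V: V consumed = 0.695 × 244.9 = 170.2 mol/s = 1ξ₁ + 1ξ₂.
Selectivity: 2ξ₁ / (1ξ₂) = 5.45 → ξ₁ = 2.725 ξ₂.
Substitute: (1·2.725 + 1) ξ₂ = 170.2 → ξ₂ = 45.69 mol/s, ξ₁ = 124.5 mol/s.
Outlet amounts (n = n₀ + Σ ν·ξ):
  V: 244.9 − 1(124.5) − 1(45.69) = 74.69
  U: 719.4 − 1(124.5) − 1(45.69) = 549.2
  R: 0 + 2(124.5) = 249
  P: 0 + 1(45.69) = 45.69

549 mol/s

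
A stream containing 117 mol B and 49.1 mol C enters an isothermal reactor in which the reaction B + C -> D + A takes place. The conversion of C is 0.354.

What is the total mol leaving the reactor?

166 mol

C reacted = 0.354 × 49.1 = 17.38 mol; ν_C = −1, so ξ = 17.38/1 = 17.38 mol.
Outlet amounts (n = n₀ + ν ξ):
  B: 117 − 1(17.38) = 99.62
  C: 49.1 − 1(17.38) = 31.72
  D: 0 + 1(17.38) = 17.38
  A: 0 + 1(17.38) = 17.38
Total out = 99.62 + 31.72 + 17.38 + 17.38 = 166.1 mol.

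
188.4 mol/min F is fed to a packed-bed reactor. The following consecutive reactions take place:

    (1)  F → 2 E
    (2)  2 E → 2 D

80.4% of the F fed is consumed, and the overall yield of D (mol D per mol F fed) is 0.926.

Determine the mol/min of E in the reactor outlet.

Conversion of F: F consumed = 1ξ₁ = 0.804 × 188.4 → ξ₁ = 151.5 mol/min.
Yield of D: 2ξ₂ / 188.4 = 0.926 → ξ₂ = 87.23 mol/min.
Outlet amounts (n = n₀ + Σ ν·ξ):
  F: 188.4 − 1(151.5) = 36.93
  E: 0 + 2(151.5) − 2(87.23) = 128.5
  D: 0 + 2(87.23) = 174.5

128 mol/min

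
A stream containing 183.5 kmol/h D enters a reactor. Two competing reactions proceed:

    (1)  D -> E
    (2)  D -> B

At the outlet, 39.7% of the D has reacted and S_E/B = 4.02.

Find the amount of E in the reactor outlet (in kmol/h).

Conversion of D: D consumed = 0.397 × 183.5 = 72.85 kmol/h = 1ξ₁ + 1ξ₂.
Selectivity: 1ξ₁ / (1ξ₂) = 4.02 → ξ₁ = 4.02 ξ₂.
Substitute: (1·4.02 + 1) ξ₂ = 72.85 → ξ₂ = 14.51 kmol/h, ξ₁ = 58.34 kmol/h.
Outlet amounts (n = n₀ + Σ ν·ξ):
  D: 183.5 − 1(58.34) − 1(14.51) = 110.7
  E: 0 + 1(58.34) = 58.34
  B: 0 + 1(14.51) = 14.51

58.3 kmol/h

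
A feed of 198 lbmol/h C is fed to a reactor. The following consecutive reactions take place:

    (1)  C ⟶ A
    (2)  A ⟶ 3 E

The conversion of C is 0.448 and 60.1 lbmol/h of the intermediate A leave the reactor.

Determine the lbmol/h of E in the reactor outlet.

85.8 lbmol/h

Conversion of C: C consumed = 1ξ₁ = 0.448 × 198 → ξ₁ = 88.7 lbmol/h.
A balance: n_A = 0 + 1ξ₁ − 1ξ₂ = 60.1 → ξ₂ = (1·88.7 − 60.1)/1 = 28.6 lbmol/h.
Outlet amounts (n = n₀ + Σ ν·ξ):
  C: 198 − 1(88.7) = 109.3
  A: 0 + 1(88.7) − 1(28.6) = 60.1
  E: 0 + 3(28.6) = 85.81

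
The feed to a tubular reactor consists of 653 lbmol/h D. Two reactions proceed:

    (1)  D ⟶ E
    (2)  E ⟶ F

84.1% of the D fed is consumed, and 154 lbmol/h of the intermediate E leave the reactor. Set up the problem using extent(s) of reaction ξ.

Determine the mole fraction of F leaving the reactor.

Conversion of D: D consumed = 1ξ₁ = 0.841 × 653 → ξ₁ = 549.2 lbmol/h.
E balance: n_E = 0 + 1ξ₁ − 1ξ₂ = 154 → ξ₂ = (1·549.2 − 154)/1 = 395.2 lbmol/h.
Outlet amounts (n = n₀ + Σ ν·ξ):
  D: 653 − 1(549.2) = 103.8
  E: 0 + 1(549.2) − 1(395.2) = 154
  F: 0 + 1(395.2) = 395.2
Total out = 653 lbmol/h; y_F = 395.2 / 653 = 0.6052.

0.605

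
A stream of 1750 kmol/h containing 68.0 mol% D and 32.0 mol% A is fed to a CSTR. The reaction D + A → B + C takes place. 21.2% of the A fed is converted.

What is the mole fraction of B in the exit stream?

0.0678

A reacted = 0.212 × 560 = 118.7 kmol/h; ν_A = −1, so ξ = 118.7/1 = 118.7 kmol/h.
Outlet amounts (n = n₀ + ν ξ):
  D: 1190 − 1(118.7) = 1071
  A: 560 − 1(118.7) = 441.3
  B: 0 + 1(118.7) = 118.7
  C: 0 + 1(118.7) = 118.7
Total out = 1750 kmol/h; y_B = 118.7 / 1750 = 0.06784.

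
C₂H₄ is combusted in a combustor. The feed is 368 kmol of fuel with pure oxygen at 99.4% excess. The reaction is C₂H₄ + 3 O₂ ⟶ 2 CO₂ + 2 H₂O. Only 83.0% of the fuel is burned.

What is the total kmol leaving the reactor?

2570 kmol

Stoichiometric O₂ = 3 × 368 = 1104 kmol; O₂ fed = 1104 × 1.994 = 2201 kmol.
Fuel reacted = 0.83 × 368 → ξ = 305.4 kmol.
Outlet (n = n₀ + ν ξ):
  C₂H₄: 368 − 1(305.4) = 62.56
  O₂: 2201 − 3(305.4) = 1285
  CO₂: 0 + 2(305.4) = 610.9
  H₂O: 0 + 2(305.4) = 610.9
Total out = 62.56 + 1285 + 610.9 + 610.9 = 2569 kmol.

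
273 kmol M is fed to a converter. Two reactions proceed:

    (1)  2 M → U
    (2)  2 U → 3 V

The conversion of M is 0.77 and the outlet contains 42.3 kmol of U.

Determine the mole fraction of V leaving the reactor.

0.473

Conversion of M: M consumed = 2ξ₁ = 0.77 × 273 → ξ₁ = 105.1 kmol.
U balance: n_U = 0 + 1ξ₁ − 2ξ₂ = 42.3 → ξ₂ = (1·105.1 − 42.3)/2 = 31.4 kmol.
Outlet amounts (n = n₀ + Σ ν·ξ):
  M: 273 − 2(105.1) = 62.79
  U: 0 + 1(105.1) − 2(31.4) = 42.3
  V: 0 + 3(31.4) = 94.21
Total out = 199.3 kmol; y_V = 94.21 / 199.3 = 0.4727.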